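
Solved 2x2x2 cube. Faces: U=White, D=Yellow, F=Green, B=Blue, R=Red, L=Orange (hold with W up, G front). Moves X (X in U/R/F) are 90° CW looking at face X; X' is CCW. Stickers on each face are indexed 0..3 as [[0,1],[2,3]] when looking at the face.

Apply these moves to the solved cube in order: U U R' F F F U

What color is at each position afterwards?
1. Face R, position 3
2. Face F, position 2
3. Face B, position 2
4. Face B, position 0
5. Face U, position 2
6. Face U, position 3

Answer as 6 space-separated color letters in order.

Answer: R B Y R O B

Derivation:
After move 1 (U): U=WWWW F=RRGG R=BBRR B=OOBB L=GGOO
After move 2 (U): U=WWWW F=BBGG R=OORR B=GGBB L=RROO
After move 3 (R'): R=OROR U=WBWG F=BWGW D=YBYG B=YGYB
After move 4 (F): F=GBWW U=WBOR R=WRGR D=OOYG L=RYOB
After move 5 (F): F=WGWB U=WBBY R=ORRR D=GWYG L=ROOO
After move 6 (F): F=WWBG U=WBOO R=BRYR D=ROYG L=RGOW
After move 7 (U): U=OWOB F=BRBG R=YGYR B=RGYB L=WWOW
Query 1: R[3] = R
Query 2: F[2] = B
Query 3: B[2] = Y
Query 4: B[0] = R
Query 5: U[2] = O
Query 6: U[3] = B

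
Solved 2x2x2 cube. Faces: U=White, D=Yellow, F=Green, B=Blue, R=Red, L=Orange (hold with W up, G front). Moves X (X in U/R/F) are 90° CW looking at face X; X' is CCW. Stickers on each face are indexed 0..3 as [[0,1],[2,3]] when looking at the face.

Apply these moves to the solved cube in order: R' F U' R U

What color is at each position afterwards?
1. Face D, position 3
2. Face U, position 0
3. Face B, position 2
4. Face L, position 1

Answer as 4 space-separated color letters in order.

Answer: W W O R

Derivation:
After move 1 (R'): R=RRRR U=WBWB F=GWGW D=YGYG B=YBYB
After move 2 (F): F=GGWW U=WBOO R=WRBR D=RRYG L=OYOG
After move 3 (U'): U=BOWO F=OYWW R=GGBR B=WRYB L=YBOG
After move 4 (R): R=BGRG U=BYWW F=ORWG D=RYYW B=OROB
After move 5 (U): U=WBWY F=BGWG R=ORRG B=YBOB L=OROG
Query 1: D[3] = W
Query 2: U[0] = W
Query 3: B[2] = O
Query 4: L[1] = R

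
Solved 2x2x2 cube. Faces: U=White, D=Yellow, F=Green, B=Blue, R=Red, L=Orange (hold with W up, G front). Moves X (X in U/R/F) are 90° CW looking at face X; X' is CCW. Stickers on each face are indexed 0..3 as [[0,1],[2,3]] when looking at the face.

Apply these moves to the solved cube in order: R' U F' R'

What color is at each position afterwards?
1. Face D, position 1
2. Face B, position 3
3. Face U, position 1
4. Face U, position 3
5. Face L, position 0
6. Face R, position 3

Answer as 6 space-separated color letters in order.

After move 1 (R'): R=RRRR U=WBWB F=GWGW D=YGYG B=YBYB
After move 2 (U): U=WWBB F=RRGW R=YBRR B=OOYB L=GWOO
After move 3 (F'): F=RWRG U=WWYR R=GBYR D=WOYG L=GBOB
After move 4 (R'): R=BRGY U=WYYO F=RWRR D=WWYG B=GOOB
Query 1: D[1] = W
Query 2: B[3] = B
Query 3: U[1] = Y
Query 4: U[3] = O
Query 5: L[0] = G
Query 6: R[3] = Y

Answer: W B Y O G Y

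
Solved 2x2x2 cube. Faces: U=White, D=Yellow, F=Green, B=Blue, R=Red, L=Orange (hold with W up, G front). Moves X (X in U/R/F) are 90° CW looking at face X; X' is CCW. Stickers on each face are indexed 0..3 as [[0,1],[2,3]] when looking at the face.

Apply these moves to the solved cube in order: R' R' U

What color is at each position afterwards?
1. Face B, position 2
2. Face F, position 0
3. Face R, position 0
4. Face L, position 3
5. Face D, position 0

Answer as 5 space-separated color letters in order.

After move 1 (R'): R=RRRR U=WBWB F=GWGW D=YGYG B=YBYB
After move 2 (R'): R=RRRR U=WYWY F=GBGB D=YWYW B=GBGB
After move 3 (U): U=WWYY F=RRGB R=GBRR B=OOGB L=GBOO
Query 1: B[2] = G
Query 2: F[0] = R
Query 3: R[0] = G
Query 4: L[3] = O
Query 5: D[0] = Y

Answer: G R G O Y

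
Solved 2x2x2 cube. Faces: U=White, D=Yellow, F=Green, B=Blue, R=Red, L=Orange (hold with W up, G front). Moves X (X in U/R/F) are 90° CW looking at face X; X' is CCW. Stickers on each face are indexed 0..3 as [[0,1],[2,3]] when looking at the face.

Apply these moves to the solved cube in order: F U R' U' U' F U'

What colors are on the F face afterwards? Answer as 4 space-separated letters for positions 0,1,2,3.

After move 1 (F): F=GGGG U=WWOO R=WRWR D=RRYY L=OYOY
After move 2 (U): U=OWOW F=WRGG R=BBWR B=OYBB L=GGOY
After move 3 (R'): R=BRBW U=OBOO F=WWGW D=RRYG B=YYRB
After move 4 (U'): U=BOOO F=GGGW R=WWBW B=BRRB L=YYOY
After move 5 (U'): U=OOBO F=YYGW R=GGBW B=WWRB L=BROY
After move 6 (F): F=GYWY U=OOYR R=BGOW D=BGYG L=BROR
After move 7 (U'): U=OROY F=BRWY R=GYOW B=BGRB L=WWOR
Query: F face = BRWY

Answer: B R W Y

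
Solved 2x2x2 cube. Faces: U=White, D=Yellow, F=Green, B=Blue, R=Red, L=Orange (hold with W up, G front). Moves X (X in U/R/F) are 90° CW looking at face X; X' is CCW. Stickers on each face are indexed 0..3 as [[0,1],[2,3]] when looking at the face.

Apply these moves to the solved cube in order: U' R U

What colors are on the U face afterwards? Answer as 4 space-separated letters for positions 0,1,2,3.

After move 1 (U'): U=WWWW F=OOGG R=GGRR B=RRBB L=BBOO
After move 2 (R): R=RGRG U=WOWG F=OYGY D=YBYR B=WRWB
After move 3 (U): U=WWGO F=RGGY R=WRRG B=BBWB L=OYOO
Query: U face = WWGO

Answer: W W G O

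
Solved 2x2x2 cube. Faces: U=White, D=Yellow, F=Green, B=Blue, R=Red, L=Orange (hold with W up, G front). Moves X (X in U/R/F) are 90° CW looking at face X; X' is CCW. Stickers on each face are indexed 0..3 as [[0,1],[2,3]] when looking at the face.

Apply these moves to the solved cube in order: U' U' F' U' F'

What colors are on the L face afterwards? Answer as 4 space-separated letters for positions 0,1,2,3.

Answer: G O O W

Derivation:
After move 1 (U'): U=WWWW F=OOGG R=GGRR B=RRBB L=BBOO
After move 2 (U'): U=WWWW F=BBGG R=OORR B=GGBB L=RROO
After move 3 (F'): F=BGBG U=WWOR R=YOYR D=ROYY L=RWOW
After move 4 (U'): U=WRWO F=RWBG R=BGYR B=YOBB L=GGOW
After move 5 (F'): F=WGRB U=WRBY R=OGRR D=GWYY L=GOOW
Query: L face = GOOW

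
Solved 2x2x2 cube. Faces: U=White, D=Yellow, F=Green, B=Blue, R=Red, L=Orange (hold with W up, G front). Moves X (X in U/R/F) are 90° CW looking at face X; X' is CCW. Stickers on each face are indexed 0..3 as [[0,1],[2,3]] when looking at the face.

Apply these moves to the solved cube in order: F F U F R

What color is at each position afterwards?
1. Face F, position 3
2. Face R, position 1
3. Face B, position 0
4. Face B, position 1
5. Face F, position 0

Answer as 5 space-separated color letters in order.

Answer: Y Y G R G

Derivation:
After move 1 (F): F=GGGG U=WWOO R=WRWR D=RRYY L=OYOY
After move 2 (F): F=GGGG U=WWYY R=OROR D=WWYY L=OROR
After move 3 (U): U=YWYW F=ORGG R=BBOR B=ORBB L=GGOR
After move 4 (F): F=GOGR U=YWRG R=YBWR D=OBYY L=GWOW
After move 5 (R): R=WYRB U=YORR F=GBGY D=OBYO B=GRWB
Query 1: F[3] = Y
Query 2: R[1] = Y
Query 3: B[0] = G
Query 4: B[1] = R
Query 5: F[0] = G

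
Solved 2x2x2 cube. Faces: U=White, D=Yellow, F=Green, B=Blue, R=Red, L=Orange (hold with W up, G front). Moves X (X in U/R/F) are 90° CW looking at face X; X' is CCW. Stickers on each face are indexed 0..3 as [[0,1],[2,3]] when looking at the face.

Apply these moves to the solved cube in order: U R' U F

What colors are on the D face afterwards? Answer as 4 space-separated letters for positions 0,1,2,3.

Answer: B Y Y G

Derivation:
After move 1 (U): U=WWWW F=RRGG R=BBRR B=OOBB L=GGOO
After move 2 (R'): R=BRBR U=WBWO F=RWGW D=YRYG B=YOYB
After move 3 (U): U=WWOB F=BRGW R=YOBR B=GGYB L=RWOO
After move 4 (F): F=GBWR U=WWOW R=OOBR D=BYYG L=RYOR
Query: D face = BYYG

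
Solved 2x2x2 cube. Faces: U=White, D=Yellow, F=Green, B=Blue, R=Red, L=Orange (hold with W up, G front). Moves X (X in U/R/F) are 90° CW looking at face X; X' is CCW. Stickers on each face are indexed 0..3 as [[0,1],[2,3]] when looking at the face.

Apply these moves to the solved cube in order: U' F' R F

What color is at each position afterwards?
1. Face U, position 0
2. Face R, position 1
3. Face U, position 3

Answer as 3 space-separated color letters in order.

After move 1 (U'): U=WWWW F=OOGG R=GGRR B=RRBB L=BBOO
After move 2 (F'): F=OGOG U=WWGR R=YGYR D=BOYY L=BWOW
After move 3 (R): R=YYRG U=WGGG F=OOOY D=BBYR B=RRWB
After move 4 (F): F=OOYO U=WGWW R=GYGG D=RYYR L=BBOB
Query 1: U[0] = W
Query 2: R[1] = Y
Query 3: U[3] = W

Answer: W Y W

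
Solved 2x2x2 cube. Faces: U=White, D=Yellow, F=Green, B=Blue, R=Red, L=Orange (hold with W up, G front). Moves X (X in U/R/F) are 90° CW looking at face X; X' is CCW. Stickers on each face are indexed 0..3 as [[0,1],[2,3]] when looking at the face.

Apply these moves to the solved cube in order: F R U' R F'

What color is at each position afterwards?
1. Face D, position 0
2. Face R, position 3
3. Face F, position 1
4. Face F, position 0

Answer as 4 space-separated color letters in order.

After move 1 (F): F=GGGG U=WWOO R=WRWR D=RRYY L=OYOY
After move 2 (R): R=WWRR U=WGOG F=GRGY D=RBYB B=OBWB
After move 3 (U'): U=GGWO F=OYGY R=GRRR B=WWWB L=OBOY
After move 4 (R): R=RGRR U=GYWY F=OBGB D=RWYW B=OWGB
After move 5 (F'): F=BBOG U=GYRR R=WGRR D=BYYW L=OYOW
Query 1: D[0] = B
Query 2: R[3] = R
Query 3: F[1] = B
Query 4: F[0] = B

Answer: B R B B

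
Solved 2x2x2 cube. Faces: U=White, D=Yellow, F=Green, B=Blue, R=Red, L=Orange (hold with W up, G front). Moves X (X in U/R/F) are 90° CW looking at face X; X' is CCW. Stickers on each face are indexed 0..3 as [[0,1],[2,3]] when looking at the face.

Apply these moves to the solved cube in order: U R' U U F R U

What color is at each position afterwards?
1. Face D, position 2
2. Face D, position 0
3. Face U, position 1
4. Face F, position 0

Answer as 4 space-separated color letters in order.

After move 1 (U): U=WWWW F=RRGG R=BBRR B=OOBB L=GGOO
After move 2 (R'): R=BRBR U=WBWO F=RWGW D=YRYG B=YOYB
After move 3 (U): U=WWOB F=BRGW R=YOBR B=GGYB L=RWOO
After move 4 (U): U=OWBW F=YOGW R=GGBR B=RWYB L=BROO
After move 5 (F): F=GYWO U=OWOR R=BGWR D=BGYG L=BYOR
After move 6 (R): R=WBRG U=OYOO F=GGWG D=BYYR B=RWWB
After move 7 (U): U=OOOY F=WBWG R=RWRG B=BYWB L=GGOR
Query 1: D[2] = Y
Query 2: D[0] = B
Query 3: U[1] = O
Query 4: F[0] = W

Answer: Y B O W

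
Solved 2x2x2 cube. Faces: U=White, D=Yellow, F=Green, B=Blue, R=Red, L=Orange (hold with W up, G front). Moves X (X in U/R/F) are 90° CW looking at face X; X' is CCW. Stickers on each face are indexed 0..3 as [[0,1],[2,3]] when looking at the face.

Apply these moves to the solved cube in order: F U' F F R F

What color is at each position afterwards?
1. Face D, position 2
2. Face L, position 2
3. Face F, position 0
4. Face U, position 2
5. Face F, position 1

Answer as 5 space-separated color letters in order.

Answer: Y O Y G G

Derivation:
After move 1 (F): F=GGGG U=WWOO R=WRWR D=RRYY L=OYOY
After move 2 (U'): U=WOWO F=OYGG R=GGWR B=WRBB L=BBOY
After move 3 (F): F=GOGY U=WOYB R=WGOR D=WGYY L=BROR
After move 4 (F): F=GGYO U=WORR R=YGBR D=OWYY L=BWOG
After move 5 (R): R=BYRG U=WGRO F=GWYY D=OBYW B=RROB
After move 6 (F): F=YGYW U=WGGW R=RYOG D=RBYW L=BOOB
Query 1: D[2] = Y
Query 2: L[2] = O
Query 3: F[0] = Y
Query 4: U[2] = G
Query 5: F[1] = G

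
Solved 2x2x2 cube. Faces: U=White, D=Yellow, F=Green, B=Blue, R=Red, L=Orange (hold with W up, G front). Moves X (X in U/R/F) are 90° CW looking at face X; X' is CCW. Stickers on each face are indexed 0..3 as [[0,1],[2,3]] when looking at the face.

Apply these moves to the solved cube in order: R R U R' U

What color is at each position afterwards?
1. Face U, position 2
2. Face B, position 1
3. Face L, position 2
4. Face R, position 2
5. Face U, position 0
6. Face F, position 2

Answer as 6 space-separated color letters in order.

After move 1 (R): R=RRRR U=WGWG F=GYGY D=YBYB B=WBWB
After move 2 (R): R=RRRR U=WYWY F=GBGB D=YWYW B=GBGB
After move 3 (U): U=WWYY F=RRGB R=GBRR B=OOGB L=GBOO
After move 4 (R'): R=BRGR U=WGYO F=RWGY D=YRYB B=WOWB
After move 5 (U): U=YWOG F=BRGY R=WOGR B=GBWB L=RWOO
Query 1: U[2] = O
Query 2: B[1] = B
Query 3: L[2] = O
Query 4: R[2] = G
Query 5: U[0] = Y
Query 6: F[2] = G

Answer: O B O G Y G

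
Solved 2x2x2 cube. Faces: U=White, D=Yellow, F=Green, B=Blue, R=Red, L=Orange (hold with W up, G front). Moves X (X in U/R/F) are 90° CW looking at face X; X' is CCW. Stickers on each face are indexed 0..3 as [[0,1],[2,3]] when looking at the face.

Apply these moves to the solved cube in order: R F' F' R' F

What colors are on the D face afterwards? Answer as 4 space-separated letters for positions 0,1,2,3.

After move 1 (R): R=RRRR U=WGWG F=GYGY D=YBYB B=WBWB
After move 2 (F'): F=YYGG U=WGRR R=BRYR D=OOYB L=OGOW
After move 3 (F'): F=YGYG U=WGBY R=OROR D=GWYB L=OROR
After move 4 (R'): R=RROO U=WWBW F=YGYY D=GGYG B=BBWB
After move 5 (F): F=YYYG U=WWRR R=BRWO D=ORYG L=OGOG
Query: D face = ORYG

Answer: O R Y G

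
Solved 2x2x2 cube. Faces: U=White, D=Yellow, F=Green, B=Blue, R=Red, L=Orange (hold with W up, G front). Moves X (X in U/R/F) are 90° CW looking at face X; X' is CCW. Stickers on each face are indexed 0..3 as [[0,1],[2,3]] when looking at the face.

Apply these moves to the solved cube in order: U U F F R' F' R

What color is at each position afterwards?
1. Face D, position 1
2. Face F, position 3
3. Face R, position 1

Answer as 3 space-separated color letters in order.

After move 1 (U): U=WWWW F=RRGG R=BBRR B=OOBB L=GGOO
After move 2 (U): U=WWWW F=BBGG R=OORR B=GGBB L=RROO
After move 3 (F): F=GBGB U=WWOR R=WOWR D=ROYY L=RYOY
After move 4 (F): F=GGBB U=WWYY R=OORR D=WWYY L=RROO
After move 5 (R'): R=OROR U=WBYG F=GWBY D=WGYB B=YGWB
After move 6 (F'): F=WYGB U=WBOO R=GRWR D=ROYB L=RGOY
After move 7 (R): R=WGRR U=WYOB F=WOGB D=RWYY B=OGBB
Query 1: D[1] = W
Query 2: F[3] = B
Query 3: R[1] = G

Answer: W B G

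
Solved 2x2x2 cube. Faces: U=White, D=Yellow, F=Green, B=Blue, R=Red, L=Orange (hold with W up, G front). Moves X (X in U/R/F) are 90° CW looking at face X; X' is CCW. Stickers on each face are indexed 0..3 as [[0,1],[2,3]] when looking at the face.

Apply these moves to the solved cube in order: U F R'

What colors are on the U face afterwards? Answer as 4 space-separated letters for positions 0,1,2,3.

After move 1 (U): U=WWWW F=RRGG R=BBRR B=OOBB L=GGOO
After move 2 (F): F=GRGR U=WWOG R=WBWR D=RBYY L=GYOY
After move 3 (R'): R=BRWW U=WBOO F=GWGG D=RRYR B=YOBB
Query: U face = WBOO

Answer: W B O O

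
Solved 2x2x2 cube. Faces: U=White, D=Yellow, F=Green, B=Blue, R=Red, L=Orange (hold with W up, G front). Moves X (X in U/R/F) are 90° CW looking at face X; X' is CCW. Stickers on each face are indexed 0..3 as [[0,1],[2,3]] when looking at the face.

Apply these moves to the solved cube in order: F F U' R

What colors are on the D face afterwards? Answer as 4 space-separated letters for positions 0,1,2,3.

Answer: W B Y O

Derivation:
After move 1 (F): F=GGGG U=WWOO R=WRWR D=RRYY L=OYOY
After move 2 (F): F=GGGG U=WWYY R=OROR D=WWYY L=OROR
After move 3 (U'): U=WYWY F=ORGG R=GGOR B=ORBB L=BBOR
After move 4 (R): R=OGRG U=WRWG F=OWGY D=WBYO B=YRYB
Query: D face = WBYO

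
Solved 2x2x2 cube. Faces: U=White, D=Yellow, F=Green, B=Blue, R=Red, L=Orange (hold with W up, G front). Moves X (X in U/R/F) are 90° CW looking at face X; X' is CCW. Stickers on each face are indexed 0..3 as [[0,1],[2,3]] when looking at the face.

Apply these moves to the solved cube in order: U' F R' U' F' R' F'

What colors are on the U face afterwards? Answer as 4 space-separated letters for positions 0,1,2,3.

Answer: B G W O

Derivation:
After move 1 (U'): U=WWWW F=OOGG R=GGRR B=RRBB L=BBOO
After move 2 (F): F=GOGO U=WWOB R=WGWR D=RGYY L=BYOY
After move 3 (R'): R=GRWW U=WBOR F=GWGB D=ROYO B=YRGB
After move 4 (U'): U=BRWO F=BYGB R=GWWW B=GRGB L=YROY
After move 5 (F'): F=YBBG U=BRGW R=OWRW D=RYYO L=YOOW
After move 6 (R'): R=WWOR U=BGGG F=YRBW D=RBYG B=ORYB
After move 7 (F'): F=RWYB U=BGWO R=BWRR D=OWYG L=YGOG
Query: U face = BGWO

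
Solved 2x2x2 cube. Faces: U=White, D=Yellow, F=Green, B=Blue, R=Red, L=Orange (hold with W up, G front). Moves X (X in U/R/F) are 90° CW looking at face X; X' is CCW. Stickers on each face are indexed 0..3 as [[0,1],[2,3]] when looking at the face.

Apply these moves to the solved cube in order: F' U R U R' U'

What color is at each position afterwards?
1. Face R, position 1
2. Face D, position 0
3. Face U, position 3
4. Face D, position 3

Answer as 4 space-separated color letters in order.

After move 1 (F'): F=GGGG U=WWRR R=YRYR D=OOYY L=OWOW
After move 2 (U): U=RWRW F=YRGG R=BBYR B=OWBB L=GGOW
After move 3 (R): R=YBRB U=RRRG F=YOGY D=OBYO B=WWWB
After move 4 (U): U=RRGR F=YBGY R=WWRB B=GGWB L=YOOW
After move 5 (R'): R=WBWR U=RWGG F=YRGR D=OBYY B=OGBB
After move 6 (U'): U=WGRG F=YOGR R=YRWR B=WBBB L=OGOW
Query 1: R[1] = R
Query 2: D[0] = O
Query 3: U[3] = G
Query 4: D[3] = Y

Answer: R O G Y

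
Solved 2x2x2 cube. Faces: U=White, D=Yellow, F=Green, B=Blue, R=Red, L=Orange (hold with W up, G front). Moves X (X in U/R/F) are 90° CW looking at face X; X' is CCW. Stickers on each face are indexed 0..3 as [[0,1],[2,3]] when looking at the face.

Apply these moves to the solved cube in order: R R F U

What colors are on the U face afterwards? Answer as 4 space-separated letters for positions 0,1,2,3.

After move 1 (R): R=RRRR U=WGWG F=GYGY D=YBYB B=WBWB
After move 2 (R): R=RRRR U=WYWY F=GBGB D=YWYW B=GBGB
After move 3 (F): F=GGBB U=WYOO R=WRYR D=RRYW L=OYOW
After move 4 (U): U=OWOY F=WRBB R=GBYR B=OYGB L=GGOW
Query: U face = OWOY

Answer: O W O Y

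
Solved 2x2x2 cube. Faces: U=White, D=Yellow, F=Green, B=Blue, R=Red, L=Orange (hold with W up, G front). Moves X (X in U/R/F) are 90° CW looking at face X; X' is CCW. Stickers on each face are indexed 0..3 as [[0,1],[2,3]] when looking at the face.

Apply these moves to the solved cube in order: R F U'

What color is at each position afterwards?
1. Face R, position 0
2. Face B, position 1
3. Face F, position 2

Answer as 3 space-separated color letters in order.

After move 1 (R): R=RRRR U=WGWG F=GYGY D=YBYB B=WBWB
After move 2 (F): F=GGYY U=WGOO R=WRGR D=RRYB L=OYOB
After move 3 (U'): U=GOWO F=OYYY R=GGGR B=WRWB L=WBOB
Query 1: R[0] = G
Query 2: B[1] = R
Query 3: F[2] = Y

Answer: G R Y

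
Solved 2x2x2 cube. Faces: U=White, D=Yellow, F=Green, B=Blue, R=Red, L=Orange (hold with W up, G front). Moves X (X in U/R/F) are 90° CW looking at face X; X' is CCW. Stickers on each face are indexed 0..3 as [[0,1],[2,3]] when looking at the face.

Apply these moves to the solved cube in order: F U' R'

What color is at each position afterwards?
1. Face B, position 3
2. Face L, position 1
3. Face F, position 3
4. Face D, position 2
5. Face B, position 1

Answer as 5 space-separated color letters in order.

After move 1 (F): F=GGGG U=WWOO R=WRWR D=RRYY L=OYOY
After move 2 (U'): U=WOWO F=OYGG R=GGWR B=WRBB L=BBOY
After move 3 (R'): R=GRGW U=WBWW F=OOGO D=RYYG B=YRRB
Query 1: B[3] = B
Query 2: L[1] = B
Query 3: F[3] = O
Query 4: D[2] = Y
Query 5: B[1] = R

Answer: B B O Y R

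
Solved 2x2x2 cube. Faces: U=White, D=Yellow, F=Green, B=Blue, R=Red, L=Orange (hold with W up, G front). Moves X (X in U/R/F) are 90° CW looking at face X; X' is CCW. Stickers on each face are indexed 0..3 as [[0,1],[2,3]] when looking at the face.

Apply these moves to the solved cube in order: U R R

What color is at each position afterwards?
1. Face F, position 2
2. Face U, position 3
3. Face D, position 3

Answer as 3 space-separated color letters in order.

After move 1 (U): U=WWWW F=RRGG R=BBRR B=OOBB L=GGOO
After move 2 (R): R=RBRB U=WRWG F=RYGY D=YBYO B=WOWB
After move 3 (R): R=RRBB U=WYWY F=RBGO D=YWYW B=GORB
Query 1: F[2] = G
Query 2: U[3] = Y
Query 3: D[3] = W

Answer: G Y W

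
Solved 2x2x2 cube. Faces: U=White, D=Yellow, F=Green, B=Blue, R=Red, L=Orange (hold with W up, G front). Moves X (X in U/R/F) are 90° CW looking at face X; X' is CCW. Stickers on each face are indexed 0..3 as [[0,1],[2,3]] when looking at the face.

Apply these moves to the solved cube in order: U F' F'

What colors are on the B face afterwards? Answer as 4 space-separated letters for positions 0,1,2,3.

Answer: O O B B

Derivation:
After move 1 (U): U=WWWW F=RRGG R=BBRR B=OOBB L=GGOO
After move 2 (F'): F=RGRG U=WWBR R=YBYR D=GOYY L=GWOW
After move 3 (F'): F=GGRR U=WWYY R=OBGR D=WWYY L=GROB
Query: B face = OOBB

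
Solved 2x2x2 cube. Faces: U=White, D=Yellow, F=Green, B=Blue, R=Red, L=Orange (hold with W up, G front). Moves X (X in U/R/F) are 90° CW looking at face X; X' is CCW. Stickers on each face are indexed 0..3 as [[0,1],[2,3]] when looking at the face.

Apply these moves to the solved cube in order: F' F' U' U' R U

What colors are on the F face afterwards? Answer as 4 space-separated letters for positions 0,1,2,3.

Answer: O O G Y

Derivation:
After move 1 (F'): F=GGGG U=WWRR R=YRYR D=OOYY L=OWOW
After move 2 (F'): F=GGGG U=WWYY R=OROR D=WWYY L=OROR
After move 3 (U'): U=WYWY F=ORGG R=GGOR B=ORBB L=BBOR
After move 4 (U'): U=YYWW F=BBGG R=OROR B=GGBB L=OROR
After move 5 (R): R=OORR U=YBWG F=BWGY D=WBYG B=WGYB
After move 6 (U): U=WYGB F=OOGY R=WGRR B=ORYB L=BWOR
Query: F face = OOGY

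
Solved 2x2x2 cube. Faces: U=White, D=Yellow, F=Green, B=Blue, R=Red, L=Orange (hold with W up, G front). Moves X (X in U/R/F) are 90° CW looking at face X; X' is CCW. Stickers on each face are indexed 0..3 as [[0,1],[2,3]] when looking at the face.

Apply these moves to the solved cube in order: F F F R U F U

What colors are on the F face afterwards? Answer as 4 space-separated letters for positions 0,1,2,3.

After move 1 (F): F=GGGG U=WWOO R=WRWR D=RRYY L=OYOY
After move 2 (F): F=GGGG U=WWYY R=OROR D=WWYY L=OROR
After move 3 (F): F=GGGG U=WWRR R=YRYR D=OOYY L=OWOW
After move 4 (R): R=YYRR U=WGRG F=GOGY D=OBYB B=RBWB
After move 5 (U): U=RWGG F=YYGY R=RBRR B=OWWB L=GOOW
After move 6 (F): F=GYYY U=RWWO R=GBGR D=RRYB L=GOOB
After move 7 (U): U=WROW F=GBYY R=OWGR B=GOWB L=GYOB
Query: F face = GBYY

Answer: G B Y Y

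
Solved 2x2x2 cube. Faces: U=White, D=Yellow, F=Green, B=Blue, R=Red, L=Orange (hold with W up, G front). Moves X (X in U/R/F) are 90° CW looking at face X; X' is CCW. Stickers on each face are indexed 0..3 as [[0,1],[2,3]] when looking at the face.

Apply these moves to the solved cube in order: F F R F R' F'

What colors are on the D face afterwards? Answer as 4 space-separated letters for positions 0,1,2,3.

Answer: W B Y W

Derivation:
After move 1 (F): F=GGGG U=WWOO R=WRWR D=RRYY L=OYOY
After move 2 (F): F=GGGG U=WWYY R=OROR D=WWYY L=OROR
After move 3 (R): R=OORR U=WGYG F=GWGY D=WBYB B=YBWB
After move 4 (F): F=GGYW U=WGRR R=YOGR D=ROYB L=OWOB
After move 5 (R'): R=ORYG U=WWRY F=GGYR D=RGYW B=BBOB
After move 6 (F'): F=GRGY U=WWOY R=GRRG D=WBYW L=OYOR
Query: D face = WBYW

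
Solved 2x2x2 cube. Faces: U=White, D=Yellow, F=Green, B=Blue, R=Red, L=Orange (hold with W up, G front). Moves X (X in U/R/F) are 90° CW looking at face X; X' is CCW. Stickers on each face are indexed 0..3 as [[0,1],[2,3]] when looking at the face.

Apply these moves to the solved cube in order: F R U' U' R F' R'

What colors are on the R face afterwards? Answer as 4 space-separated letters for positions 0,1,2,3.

After move 1 (F): F=GGGG U=WWOO R=WRWR D=RRYY L=OYOY
After move 2 (R): R=WWRR U=WGOG F=GRGY D=RBYB B=OBWB
After move 3 (U'): U=GGWO F=OYGY R=GRRR B=WWWB L=OBOY
After move 4 (U'): U=GOGW F=OBGY R=OYRR B=GRWB L=WWOY
After move 5 (R): R=RORY U=GBGY F=OBGB D=RWYG B=WROB
After move 6 (F'): F=BBOG U=GBRR R=WORY D=WYYG L=WYOG
After move 7 (R'): R=OYWR U=GORW F=BBOR D=WBYG B=GRYB
Query: R face = OYWR

Answer: O Y W R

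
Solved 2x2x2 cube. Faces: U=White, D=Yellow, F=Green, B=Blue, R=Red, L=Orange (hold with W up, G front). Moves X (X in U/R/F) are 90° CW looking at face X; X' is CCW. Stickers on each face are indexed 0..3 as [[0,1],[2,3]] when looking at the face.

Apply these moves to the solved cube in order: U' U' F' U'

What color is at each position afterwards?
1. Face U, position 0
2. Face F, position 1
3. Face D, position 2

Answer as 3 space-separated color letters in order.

After move 1 (U'): U=WWWW F=OOGG R=GGRR B=RRBB L=BBOO
After move 2 (U'): U=WWWW F=BBGG R=OORR B=GGBB L=RROO
After move 3 (F'): F=BGBG U=WWOR R=YOYR D=ROYY L=RWOW
After move 4 (U'): U=WRWO F=RWBG R=BGYR B=YOBB L=GGOW
Query 1: U[0] = W
Query 2: F[1] = W
Query 3: D[2] = Y

Answer: W W Y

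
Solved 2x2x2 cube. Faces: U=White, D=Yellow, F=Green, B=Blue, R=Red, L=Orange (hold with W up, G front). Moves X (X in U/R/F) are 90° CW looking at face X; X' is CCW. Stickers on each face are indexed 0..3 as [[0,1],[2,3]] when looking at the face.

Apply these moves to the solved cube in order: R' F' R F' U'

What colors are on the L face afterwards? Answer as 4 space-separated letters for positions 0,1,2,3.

After move 1 (R'): R=RRRR U=WBWB F=GWGW D=YGYG B=YBYB
After move 2 (F'): F=WWGG U=WBRR R=GRYR D=OOYG L=OBOW
After move 3 (R): R=YGRR U=WWRG F=WOGG D=OYYY B=RBBB
After move 4 (F'): F=OGWG U=WWYR R=YGOR D=BWYY L=OGOR
After move 5 (U'): U=WRWY F=OGWG R=OGOR B=YGBB L=RBOR
Query: L face = RBOR

Answer: R B O R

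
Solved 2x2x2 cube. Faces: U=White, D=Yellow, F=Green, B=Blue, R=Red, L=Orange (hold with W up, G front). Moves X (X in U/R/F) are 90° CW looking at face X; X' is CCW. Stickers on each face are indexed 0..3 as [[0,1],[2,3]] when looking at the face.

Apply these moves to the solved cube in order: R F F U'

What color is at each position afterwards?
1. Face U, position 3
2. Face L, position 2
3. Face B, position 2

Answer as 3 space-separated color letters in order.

After move 1 (R): R=RRRR U=WGWG F=GYGY D=YBYB B=WBWB
After move 2 (F): F=GGYY U=WGOO R=WRGR D=RRYB L=OYOB
After move 3 (F): F=YGYG U=WGBY R=OROR D=GWYB L=OROR
After move 4 (U'): U=GYWB F=ORYG R=YGOR B=ORWB L=WBOR
Query 1: U[3] = B
Query 2: L[2] = O
Query 3: B[2] = W

Answer: B O W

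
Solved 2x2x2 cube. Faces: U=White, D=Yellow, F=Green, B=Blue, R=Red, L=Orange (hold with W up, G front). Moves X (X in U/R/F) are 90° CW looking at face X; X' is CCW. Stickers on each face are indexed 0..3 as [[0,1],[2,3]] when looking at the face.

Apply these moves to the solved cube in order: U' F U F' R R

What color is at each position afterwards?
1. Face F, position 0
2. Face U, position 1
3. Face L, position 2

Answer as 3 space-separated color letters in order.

Answer: G Y O

Derivation:
After move 1 (U'): U=WWWW F=OOGG R=GGRR B=RRBB L=BBOO
After move 2 (F): F=GOGO U=WWOB R=WGWR D=RGYY L=BYOY
After move 3 (U): U=OWBW F=WGGO R=RRWR B=BYBB L=GOOY
After move 4 (F'): F=GOWG U=OWRW R=GRRR D=OYYY L=GWOB
After move 5 (R): R=RGRR U=OORG F=GYWY D=OBYB B=WYWB
After move 6 (R): R=RRRG U=OYRY F=GBWB D=OWYW B=GYOB
Query 1: F[0] = G
Query 2: U[1] = Y
Query 3: L[2] = O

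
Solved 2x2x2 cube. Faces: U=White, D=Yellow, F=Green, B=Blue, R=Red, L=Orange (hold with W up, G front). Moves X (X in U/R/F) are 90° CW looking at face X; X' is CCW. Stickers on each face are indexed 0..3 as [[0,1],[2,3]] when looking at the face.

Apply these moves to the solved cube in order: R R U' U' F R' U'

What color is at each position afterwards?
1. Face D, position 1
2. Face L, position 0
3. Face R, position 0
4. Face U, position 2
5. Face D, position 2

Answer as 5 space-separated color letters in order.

Answer: G W G Y Y

Derivation:
After move 1 (R): R=RRRR U=WGWG F=GYGY D=YBYB B=WBWB
After move 2 (R): R=RRRR U=WYWY F=GBGB D=YWYW B=GBGB
After move 3 (U'): U=YYWW F=OOGB R=GBRR B=RRGB L=GBOO
After move 4 (U'): U=YWYW F=GBGB R=OORR B=GBGB L=RROO
After move 5 (F): F=GGBB U=YWOR R=YOWR D=ROYW L=RYOW
After move 6 (R'): R=ORYW U=YGOG F=GWBR D=RGYB B=WBOB
After move 7 (U'): U=GGYO F=RYBR R=GWYW B=OROB L=WBOW
Query 1: D[1] = G
Query 2: L[0] = W
Query 3: R[0] = G
Query 4: U[2] = Y
Query 5: D[2] = Y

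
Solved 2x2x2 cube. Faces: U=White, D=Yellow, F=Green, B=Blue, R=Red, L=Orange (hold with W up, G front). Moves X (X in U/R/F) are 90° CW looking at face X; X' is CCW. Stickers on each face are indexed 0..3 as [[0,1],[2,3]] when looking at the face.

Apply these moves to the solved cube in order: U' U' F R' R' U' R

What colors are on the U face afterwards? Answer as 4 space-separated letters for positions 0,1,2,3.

Answer: O Y W G

Derivation:
After move 1 (U'): U=WWWW F=OOGG R=GGRR B=RRBB L=BBOO
After move 2 (U'): U=WWWW F=BBGG R=OORR B=GGBB L=RROO
After move 3 (F): F=GBGB U=WWOR R=WOWR D=ROYY L=RYOY
After move 4 (R'): R=ORWW U=WBOG F=GWGR D=RBYB B=YGOB
After move 5 (R'): R=RWOW U=WOOY F=GBGG D=RWYR B=BGBB
After move 6 (U'): U=OYWO F=RYGG R=GBOW B=RWBB L=BGOY
After move 7 (R): R=OGWB U=OYWG F=RWGR D=RBYR B=OWYB
Query: U face = OYWG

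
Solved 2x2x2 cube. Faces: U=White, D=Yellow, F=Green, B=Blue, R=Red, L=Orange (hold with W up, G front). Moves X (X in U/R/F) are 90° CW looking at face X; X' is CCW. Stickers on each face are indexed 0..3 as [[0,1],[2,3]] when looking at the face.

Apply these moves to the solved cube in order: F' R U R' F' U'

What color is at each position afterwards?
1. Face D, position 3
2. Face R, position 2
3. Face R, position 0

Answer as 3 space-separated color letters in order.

Answer: Y O W

Derivation:
After move 1 (F'): F=GGGG U=WWRR R=YRYR D=OOYY L=OWOW
After move 2 (R): R=YYRR U=WGRG F=GOGY D=OBYB B=RBWB
After move 3 (U): U=RWGG F=YYGY R=RBRR B=OWWB L=GOOW
After move 4 (R'): R=BRRR U=RWGO F=YWGG D=OYYY B=BWBB
After move 5 (F'): F=WGYG U=RWBR R=YROR D=OWYY L=GOOG
After move 6 (U'): U=WRRB F=GOYG R=WGOR B=YRBB L=BWOG
Query 1: D[3] = Y
Query 2: R[2] = O
Query 3: R[0] = W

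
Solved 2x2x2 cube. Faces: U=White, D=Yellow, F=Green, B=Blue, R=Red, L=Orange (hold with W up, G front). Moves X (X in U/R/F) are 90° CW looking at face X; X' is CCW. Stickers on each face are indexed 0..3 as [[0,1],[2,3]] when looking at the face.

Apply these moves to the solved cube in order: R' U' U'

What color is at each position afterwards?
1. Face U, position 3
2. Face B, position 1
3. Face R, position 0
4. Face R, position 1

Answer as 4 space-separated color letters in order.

After move 1 (R'): R=RRRR U=WBWB F=GWGW D=YGYG B=YBYB
After move 2 (U'): U=BBWW F=OOGW R=GWRR B=RRYB L=YBOO
After move 3 (U'): U=BWBW F=YBGW R=OORR B=GWYB L=RROO
Query 1: U[3] = W
Query 2: B[1] = W
Query 3: R[0] = O
Query 4: R[1] = O

Answer: W W O O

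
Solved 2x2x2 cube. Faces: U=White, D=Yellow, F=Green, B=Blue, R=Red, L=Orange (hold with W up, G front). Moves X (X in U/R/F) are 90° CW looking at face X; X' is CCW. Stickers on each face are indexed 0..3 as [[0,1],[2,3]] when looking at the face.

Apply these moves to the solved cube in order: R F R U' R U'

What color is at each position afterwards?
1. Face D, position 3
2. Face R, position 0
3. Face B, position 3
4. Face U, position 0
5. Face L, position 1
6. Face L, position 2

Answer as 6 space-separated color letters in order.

Answer: G O B Y W O

Derivation:
After move 1 (R): R=RRRR U=WGWG F=GYGY D=YBYB B=WBWB
After move 2 (F): F=GGYY U=WGOO R=WRGR D=RRYB L=OYOB
After move 3 (R): R=GWRR U=WGOY F=GRYB D=RWYW B=OBGB
After move 4 (U'): U=GYWO F=OYYB R=GRRR B=GWGB L=OBOB
After move 5 (R): R=RGRR U=GYWB F=OWYW D=RGYG B=OWYB
After move 6 (U'): U=YBGW F=OBYW R=OWRR B=RGYB L=OWOB
Query 1: D[3] = G
Query 2: R[0] = O
Query 3: B[3] = B
Query 4: U[0] = Y
Query 5: L[1] = W
Query 6: L[2] = O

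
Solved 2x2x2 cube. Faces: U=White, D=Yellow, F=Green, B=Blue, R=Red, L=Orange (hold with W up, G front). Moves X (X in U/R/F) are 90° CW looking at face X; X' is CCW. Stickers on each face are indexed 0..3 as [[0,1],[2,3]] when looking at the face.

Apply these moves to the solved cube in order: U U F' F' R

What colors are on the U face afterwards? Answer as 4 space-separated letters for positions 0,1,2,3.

After move 1 (U): U=WWWW F=RRGG R=BBRR B=OOBB L=GGOO
After move 2 (U): U=WWWW F=BBGG R=OORR B=GGBB L=RROO
After move 3 (F'): F=BGBG U=WWOR R=YOYR D=ROYY L=RWOW
After move 4 (F'): F=GGBB U=WWYY R=OORR D=WWYY L=RROO
After move 5 (R): R=RORO U=WGYB F=GWBY D=WBYG B=YGWB
Query: U face = WGYB

Answer: W G Y B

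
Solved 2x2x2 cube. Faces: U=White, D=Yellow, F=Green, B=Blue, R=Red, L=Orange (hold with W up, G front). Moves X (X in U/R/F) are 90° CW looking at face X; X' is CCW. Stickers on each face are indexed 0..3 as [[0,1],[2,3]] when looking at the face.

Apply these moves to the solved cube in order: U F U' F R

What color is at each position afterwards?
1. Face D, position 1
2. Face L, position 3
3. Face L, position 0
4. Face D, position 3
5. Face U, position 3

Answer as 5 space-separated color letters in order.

Answer: B B O W Y

Derivation:
After move 1 (U): U=WWWW F=RRGG R=BBRR B=OOBB L=GGOO
After move 2 (F): F=GRGR U=WWOG R=WBWR D=RBYY L=GYOY
After move 3 (U'): U=WGWO F=GYGR R=GRWR B=WBBB L=OOOY
After move 4 (F): F=GGRY U=WGYO R=WROR D=WGYY L=OROB
After move 5 (R): R=OWRR U=WGYY F=GGRY D=WBYW B=OBGB
Query 1: D[1] = B
Query 2: L[3] = B
Query 3: L[0] = O
Query 4: D[3] = W
Query 5: U[3] = Y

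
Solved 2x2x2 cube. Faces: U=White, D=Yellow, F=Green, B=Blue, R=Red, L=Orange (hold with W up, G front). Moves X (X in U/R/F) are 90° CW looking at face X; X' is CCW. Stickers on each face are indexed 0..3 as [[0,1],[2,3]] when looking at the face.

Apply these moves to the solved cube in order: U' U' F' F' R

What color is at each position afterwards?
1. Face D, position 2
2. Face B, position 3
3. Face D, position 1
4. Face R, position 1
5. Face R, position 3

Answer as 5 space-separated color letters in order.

Answer: Y B B O O

Derivation:
After move 1 (U'): U=WWWW F=OOGG R=GGRR B=RRBB L=BBOO
After move 2 (U'): U=WWWW F=BBGG R=OORR B=GGBB L=RROO
After move 3 (F'): F=BGBG U=WWOR R=YOYR D=ROYY L=RWOW
After move 4 (F'): F=GGBB U=WWYY R=OORR D=WWYY L=RROO
After move 5 (R): R=RORO U=WGYB F=GWBY D=WBYG B=YGWB
Query 1: D[2] = Y
Query 2: B[3] = B
Query 3: D[1] = B
Query 4: R[1] = O
Query 5: R[3] = O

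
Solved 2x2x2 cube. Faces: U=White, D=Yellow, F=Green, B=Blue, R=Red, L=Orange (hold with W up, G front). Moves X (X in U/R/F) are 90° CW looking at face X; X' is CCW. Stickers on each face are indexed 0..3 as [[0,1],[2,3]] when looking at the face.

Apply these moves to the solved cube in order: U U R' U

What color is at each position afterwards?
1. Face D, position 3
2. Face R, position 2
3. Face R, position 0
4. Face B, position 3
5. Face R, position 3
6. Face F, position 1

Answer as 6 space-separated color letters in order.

Answer: G O Y B R R

Derivation:
After move 1 (U): U=WWWW F=RRGG R=BBRR B=OOBB L=GGOO
After move 2 (U): U=WWWW F=BBGG R=OORR B=GGBB L=RROO
After move 3 (R'): R=OROR U=WBWG F=BWGW D=YBYG B=YGYB
After move 4 (U): U=WWGB F=ORGW R=YGOR B=RRYB L=BWOO
Query 1: D[3] = G
Query 2: R[2] = O
Query 3: R[0] = Y
Query 4: B[3] = B
Query 5: R[3] = R
Query 6: F[1] = R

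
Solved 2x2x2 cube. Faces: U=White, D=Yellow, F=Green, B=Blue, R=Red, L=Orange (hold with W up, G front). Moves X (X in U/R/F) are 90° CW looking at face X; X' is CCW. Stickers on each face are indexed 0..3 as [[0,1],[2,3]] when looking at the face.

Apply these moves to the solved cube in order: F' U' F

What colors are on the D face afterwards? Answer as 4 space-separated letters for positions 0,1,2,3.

Answer: Y G Y Y

Derivation:
After move 1 (F'): F=GGGG U=WWRR R=YRYR D=OOYY L=OWOW
After move 2 (U'): U=WRWR F=OWGG R=GGYR B=YRBB L=BBOW
After move 3 (F): F=GOGW U=WRWB R=WGRR D=YGYY L=BOOO
Query: D face = YGYY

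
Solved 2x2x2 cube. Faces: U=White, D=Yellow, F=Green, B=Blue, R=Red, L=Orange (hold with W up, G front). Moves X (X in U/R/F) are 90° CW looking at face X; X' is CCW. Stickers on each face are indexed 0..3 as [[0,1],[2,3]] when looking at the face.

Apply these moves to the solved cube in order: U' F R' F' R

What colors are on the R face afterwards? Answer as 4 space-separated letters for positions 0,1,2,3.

After move 1 (U'): U=WWWW F=OOGG R=GGRR B=RRBB L=BBOO
After move 2 (F): F=GOGO U=WWOB R=WGWR D=RGYY L=BYOY
After move 3 (R'): R=GRWW U=WBOR F=GWGB D=ROYO B=YRGB
After move 4 (F'): F=WBGG U=WBGW R=ORRW D=YYYO L=BROO
After move 5 (R): R=ROWR U=WBGG F=WYGO D=YGYY B=WRBB
Query: R face = ROWR

Answer: R O W R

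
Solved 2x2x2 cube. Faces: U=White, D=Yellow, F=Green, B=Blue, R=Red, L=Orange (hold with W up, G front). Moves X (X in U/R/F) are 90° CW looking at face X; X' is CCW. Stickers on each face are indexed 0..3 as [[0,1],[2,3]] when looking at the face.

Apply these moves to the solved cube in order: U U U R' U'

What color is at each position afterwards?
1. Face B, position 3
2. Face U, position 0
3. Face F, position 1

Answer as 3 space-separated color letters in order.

After move 1 (U): U=WWWW F=RRGG R=BBRR B=OOBB L=GGOO
After move 2 (U): U=WWWW F=BBGG R=OORR B=GGBB L=RROO
After move 3 (U): U=WWWW F=OOGG R=GGRR B=RRBB L=BBOO
After move 4 (R'): R=GRGR U=WBWR F=OWGW D=YOYG B=YRYB
After move 5 (U'): U=BRWW F=BBGW R=OWGR B=GRYB L=YROO
Query 1: B[3] = B
Query 2: U[0] = B
Query 3: F[1] = B

Answer: B B B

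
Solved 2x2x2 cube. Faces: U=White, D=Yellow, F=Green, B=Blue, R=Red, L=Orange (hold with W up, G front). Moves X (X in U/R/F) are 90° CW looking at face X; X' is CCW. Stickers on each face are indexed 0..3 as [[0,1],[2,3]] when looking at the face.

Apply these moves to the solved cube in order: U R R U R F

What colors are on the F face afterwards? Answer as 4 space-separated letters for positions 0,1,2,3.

After move 1 (U): U=WWWW F=RRGG R=BBRR B=OOBB L=GGOO
After move 2 (R): R=RBRB U=WRWG F=RYGY D=YBYO B=WOWB
After move 3 (R): R=RRBB U=WYWY F=RBGO D=YWYW B=GORB
After move 4 (U): U=WWYY F=RRGO R=GOBB B=GGRB L=RBOO
After move 5 (R): R=BGBO U=WRYO F=RWGW D=YRYG B=YGWB
After move 6 (F): F=GRWW U=WROB R=YGOO D=BBYG L=RYOR
Query: F face = GRWW

Answer: G R W W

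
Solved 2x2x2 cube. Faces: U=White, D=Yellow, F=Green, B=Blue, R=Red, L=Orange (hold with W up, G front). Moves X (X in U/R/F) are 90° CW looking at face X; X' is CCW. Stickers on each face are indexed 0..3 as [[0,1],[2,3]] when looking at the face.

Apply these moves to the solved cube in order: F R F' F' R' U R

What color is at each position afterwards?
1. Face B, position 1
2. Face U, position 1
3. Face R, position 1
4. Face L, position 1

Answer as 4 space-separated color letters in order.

After move 1 (F): F=GGGG U=WWOO R=WRWR D=RRYY L=OYOY
After move 2 (R): R=WWRR U=WGOG F=GRGY D=RBYB B=OBWB
After move 3 (F'): F=RYGG U=WGWR R=BWRR D=YYYB L=OGOO
After move 4 (F'): F=YGRG U=WGBR R=YWYR D=GOYB L=OROW
After move 5 (R'): R=WRYY U=WWBO F=YGRR D=GGYG B=BBOB
After move 6 (U): U=BWOW F=WRRR R=BBYY B=OROB L=YGOW
After move 7 (R): R=YBYB U=BROR F=WGRG D=GOYO B=WRWB
Query 1: B[1] = R
Query 2: U[1] = R
Query 3: R[1] = B
Query 4: L[1] = G

Answer: R R B G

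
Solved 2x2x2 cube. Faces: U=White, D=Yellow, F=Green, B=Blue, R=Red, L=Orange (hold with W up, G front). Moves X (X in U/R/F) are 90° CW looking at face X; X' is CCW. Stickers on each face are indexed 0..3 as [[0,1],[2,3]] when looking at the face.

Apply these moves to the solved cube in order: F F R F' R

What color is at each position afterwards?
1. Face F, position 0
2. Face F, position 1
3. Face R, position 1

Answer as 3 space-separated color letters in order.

Answer: W R B

Derivation:
After move 1 (F): F=GGGG U=WWOO R=WRWR D=RRYY L=OYOY
After move 2 (F): F=GGGG U=WWYY R=OROR D=WWYY L=OROR
After move 3 (R): R=OORR U=WGYG F=GWGY D=WBYB B=YBWB
After move 4 (F'): F=WYGG U=WGOR R=BOWR D=RRYB L=OGOY
After move 5 (R): R=WBRO U=WYOG F=WRGB D=RWYY B=RBGB
Query 1: F[0] = W
Query 2: F[1] = R
Query 3: R[1] = B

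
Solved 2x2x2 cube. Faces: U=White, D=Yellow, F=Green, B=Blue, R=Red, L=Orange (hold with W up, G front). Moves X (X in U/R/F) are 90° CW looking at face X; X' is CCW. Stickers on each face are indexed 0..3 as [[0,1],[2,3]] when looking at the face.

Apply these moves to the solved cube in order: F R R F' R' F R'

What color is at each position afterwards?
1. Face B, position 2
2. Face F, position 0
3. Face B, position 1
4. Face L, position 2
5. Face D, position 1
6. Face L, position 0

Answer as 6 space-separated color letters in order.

Answer: W G B O B O

Derivation:
After move 1 (F): F=GGGG U=WWOO R=WRWR D=RRYY L=OYOY
After move 2 (R): R=WWRR U=WGOG F=GRGY D=RBYB B=OBWB
After move 3 (R): R=RWRW U=WROY F=GBGB D=RWYO B=GBGB
After move 4 (F'): F=BBGG U=WRRR R=WWRW D=YYYO L=OYOO
After move 5 (R'): R=WWWR U=WGRG F=BRGR D=YBYG B=OBYB
After move 6 (F): F=GBRR U=WGOY R=RWGR D=WWYG L=OYOB
After move 7 (R'): R=WRRG U=WYOO F=GGRY D=WBYR B=GBWB
Query 1: B[2] = W
Query 2: F[0] = G
Query 3: B[1] = B
Query 4: L[2] = O
Query 5: D[1] = B
Query 6: L[0] = O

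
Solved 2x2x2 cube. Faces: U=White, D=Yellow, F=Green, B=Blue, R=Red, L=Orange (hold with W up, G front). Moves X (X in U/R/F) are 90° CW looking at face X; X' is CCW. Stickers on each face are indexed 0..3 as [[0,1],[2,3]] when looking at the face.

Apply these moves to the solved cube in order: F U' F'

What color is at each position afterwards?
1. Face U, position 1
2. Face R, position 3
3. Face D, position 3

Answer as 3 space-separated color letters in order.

After move 1 (F): F=GGGG U=WWOO R=WRWR D=RRYY L=OYOY
After move 2 (U'): U=WOWO F=OYGG R=GGWR B=WRBB L=BBOY
After move 3 (F'): F=YGOG U=WOGW R=RGRR D=BYYY L=BOOW
Query 1: U[1] = O
Query 2: R[3] = R
Query 3: D[3] = Y

Answer: O R Y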